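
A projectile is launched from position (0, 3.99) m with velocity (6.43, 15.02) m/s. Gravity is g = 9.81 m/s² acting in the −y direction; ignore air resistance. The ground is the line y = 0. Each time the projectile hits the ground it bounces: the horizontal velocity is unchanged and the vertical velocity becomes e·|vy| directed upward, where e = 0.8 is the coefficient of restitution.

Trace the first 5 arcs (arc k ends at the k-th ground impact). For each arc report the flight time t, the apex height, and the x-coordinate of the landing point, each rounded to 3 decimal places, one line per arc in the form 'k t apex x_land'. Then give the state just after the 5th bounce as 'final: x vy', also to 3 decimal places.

1 3.308 15.488 21.271
2 2.843 9.913 39.553
3 2.275 6.344 54.178
4 1.820 4.060 65.878
5 1.456 2.599 75.238
final: 75.238 5.712

Arc 1: start y=3.990, vy=15.020 → t=3.308, apex=15.488, x_land=21.271, impact vy=-17.432
  bounce: vy ← 0.8·17.432 = 13.946
Arc 2: start y=0.000, vy=13.946 → t=2.843, apex=9.913, x_land=39.553, impact vy=-13.946
  bounce: vy ← 0.8·13.946 = 11.157
Arc 3: start y=0.000, vy=11.157 → t=2.275, apex=6.344, x_land=54.178, impact vy=-11.157
  bounce: vy ← 0.8·11.157 = 8.925
Arc 4: start y=0.000, vy=8.925 → t=1.820, apex=4.060, x_land=65.878, impact vy=-8.925
  bounce: vy ← 0.8·8.925 = 7.140
Arc 5: start y=0.000, vy=7.140 → t=1.456, apex=2.599, x_land=75.238, impact vy=-7.140
  bounce: vy ← 0.8·7.140 = 5.712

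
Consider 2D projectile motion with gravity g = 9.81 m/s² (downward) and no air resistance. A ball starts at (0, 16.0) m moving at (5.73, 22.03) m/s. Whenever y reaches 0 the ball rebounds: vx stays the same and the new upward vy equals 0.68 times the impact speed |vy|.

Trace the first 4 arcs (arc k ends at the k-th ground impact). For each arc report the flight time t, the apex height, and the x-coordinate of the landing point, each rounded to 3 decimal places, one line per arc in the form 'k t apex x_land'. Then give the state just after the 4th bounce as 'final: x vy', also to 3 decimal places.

1 5.128 40.736 29.381
2 3.919 18.836 51.838
3 2.665 8.710 67.109
4 1.812 4.027 77.494
final: 77.494 6.045

Arc 1: start y=16.000, vy=22.030 → t=5.128, apex=40.736, x_land=29.381, impact vy=-28.271
  bounce: vy ← 0.68·28.271 = 19.224
Arc 2: start y=0.000, vy=19.224 → t=3.919, apex=18.836, x_land=51.838, impact vy=-19.224
  bounce: vy ← 0.68·19.224 = 13.072
Arc 3: start y=0.000, vy=13.072 → t=2.665, apex=8.710, x_land=67.109, impact vy=-13.072
  bounce: vy ← 0.68·13.072 = 8.889
Arc 4: start y=0.000, vy=8.889 → t=1.812, apex=4.027, x_land=77.494, impact vy=-8.889
  bounce: vy ← 0.68·8.889 = 6.045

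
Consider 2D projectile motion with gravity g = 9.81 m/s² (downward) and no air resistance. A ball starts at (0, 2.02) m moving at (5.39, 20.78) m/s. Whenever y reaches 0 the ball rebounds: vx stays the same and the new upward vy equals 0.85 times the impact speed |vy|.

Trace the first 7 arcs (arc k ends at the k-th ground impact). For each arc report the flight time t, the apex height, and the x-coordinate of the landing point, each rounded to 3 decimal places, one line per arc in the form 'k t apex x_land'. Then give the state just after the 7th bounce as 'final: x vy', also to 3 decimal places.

1 4.332 24.029 23.347
2 3.763 17.361 43.628
3 3.198 12.543 60.866
4 2.719 9.062 75.519
5 2.311 6.548 87.974
6 1.964 4.731 98.561
7 1.670 3.418 107.559
final: 107.559 6.961

Arc 1: start y=2.020, vy=20.780 → t=4.332, apex=24.029, x_land=23.347, impact vy=-21.713
  bounce: vy ← 0.85·21.713 = 18.456
Arc 2: start y=0.000, vy=18.456 → t=3.763, apex=17.361, x_land=43.628, impact vy=-18.456
  bounce: vy ← 0.85·18.456 = 15.687
Arc 3: start y=0.000, vy=15.687 → t=3.198, apex=12.543, x_land=60.866, impact vy=-15.687
  bounce: vy ← 0.85·15.687 = 13.334
Arc 4: start y=0.000, vy=13.334 → t=2.719, apex=9.062, x_land=75.519, impact vy=-13.334
  bounce: vy ← 0.85·13.334 = 11.334
Arc 5: start y=0.000, vy=11.334 → t=2.311, apex=6.548, x_land=87.974, impact vy=-11.334
  bounce: vy ← 0.85·11.334 = 9.634
Arc 6: start y=0.000, vy=9.634 → t=1.964, apex=4.731, x_land=98.561, impact vy=-9.634
  bounce: vy ← 0.85·9.634 = 8.189
Arc 7: start y=0.000, vy=8.189 → t=1.670, apex=3.418, x_land=107.559, impact vy=-8.189
  bounce: vy ← 0.85·8.189 = 6.961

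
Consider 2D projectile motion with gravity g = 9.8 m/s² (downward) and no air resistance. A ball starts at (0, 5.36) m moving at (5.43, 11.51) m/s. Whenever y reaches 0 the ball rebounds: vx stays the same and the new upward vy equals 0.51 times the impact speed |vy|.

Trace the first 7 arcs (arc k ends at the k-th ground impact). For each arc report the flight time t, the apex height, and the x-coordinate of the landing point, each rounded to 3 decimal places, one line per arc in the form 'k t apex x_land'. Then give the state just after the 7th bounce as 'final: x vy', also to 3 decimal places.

1 2.747 12.119 14.917
2 1.604 3.152 23.628
3 0.818 0.820 28.070
4 0.417 0.213 30.335
5 0.213 0.055 31.491
6 0.109 0.014 32.080
7 0.055 0.004 32.381
final: 32.381 0.138

Arc 1: start y=5.360, vy=11.510 → t=2.747, apex=12.119, x_land=14.917, impact vy=-15.412
  bounce: vy ← 0.51·15.412 = 7.860
Arc 2: start y=0.000, vy=7.860 → t=1.604, apex=3.152, x_land=23.628, impact vy=-7.860
  bounce: vy ← 0.51·7.860 = 4.009
Arc 3: start y=0.000, vy=4.009 → t=0.818, apex=0.820, x_land=28.070, impact vy=-4.009
  bounce: vy ← 0.51·4.009 = 2.044
Arc 4: start y=0.000, vy=2.044 → t=0.417, apex=0.213, x_land=30.335, impact vy=-2.044
  bounce: vy ← 0.51·2.044 = 1.043
Arc 5: start y=0.000, vy=1.043 → t=0.213, apex=0.055, x_land=31.491, impact vy=-1.043
  bounce: vy ← 0.51·1.043 = 0.532
Arc 6: start y=0.000, vy=0.532 → t=0.109, apex=0.014, x_land=32.080, impact vy=-0.532
  bounce: vy ← 0.51·0.532 = 0.271
Arc 7: start y=0.000, vy=0.271 → t=0.055, apex=0.004, x_land=32.381, impact vy=-0.271
  bounce: vy ← 0.51·0.271 = 0.138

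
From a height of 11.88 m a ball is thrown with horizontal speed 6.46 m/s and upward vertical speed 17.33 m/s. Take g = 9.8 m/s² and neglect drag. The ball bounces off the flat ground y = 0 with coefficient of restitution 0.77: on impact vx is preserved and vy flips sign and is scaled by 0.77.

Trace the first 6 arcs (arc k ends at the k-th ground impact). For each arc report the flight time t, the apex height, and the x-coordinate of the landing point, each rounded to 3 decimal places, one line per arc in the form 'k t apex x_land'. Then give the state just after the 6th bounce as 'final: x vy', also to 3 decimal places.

1 4.125 27.203 26.645
2 3.629 16.129 50.085
3 2.794 9.563 68.134
4 2.151 5.670 82.032
5 1.657 3.362 92.733
6 1.276 1.993 100.973
final: 100.973 4.813

Arc 1: start y=11.880, vy=17.330 → t=4.125, apex=27.203, x_land=26.645, impact vy=-23.091
  bounce: vy ← 0.77·23.091 = 17.780
Arc 2: start y=0.000, vy=17.780 → t=3.629, apex=16.129, x_land=50.085, impact vy=-17.780
  bounce: vy ← 0.77·17.780 = 13.690
Arc 3: start y=0.000, vy=13.690 → t=2.794, apex=9.563, x_land=68.134, impact vy=-13.690
  bounce: vy ← 0.77·13.690 = 10.542
Arc 4: start y=0.000, vy=10.542 → t=2.151, apex=5.670, x_land=82.032, impact vy=-10.542
  bounce: vy ← 0.77·10.542 = 8.117
Arc 5: start y=0.000, vy=8.117 → t=1.657, apex=3.362, x_land=92.733, impact vy=-8.117
  bounce: vy ← 0.77·8.117 = 6.250
Arc 6: start y=0.000, vy=6.250 → t=1.276, apex=1.993, x_land=100.973, impact vy=-6.250
  bounce: vy ← 0.77·6.250 = 4.813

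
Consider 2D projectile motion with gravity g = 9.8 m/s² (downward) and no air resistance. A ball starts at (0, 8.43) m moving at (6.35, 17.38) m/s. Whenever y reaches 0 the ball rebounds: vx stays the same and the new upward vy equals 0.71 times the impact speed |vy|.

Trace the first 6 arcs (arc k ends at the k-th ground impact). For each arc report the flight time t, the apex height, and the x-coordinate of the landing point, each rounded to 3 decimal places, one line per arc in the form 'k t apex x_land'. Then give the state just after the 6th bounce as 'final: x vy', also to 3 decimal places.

Arc 1: start y=8.430, vy=17.380 → t=3.979, apex=23.841, x_land=25.268, impact vy=-21.617
  bounce: vy ← 0.71·21.617 = 15.348
Arc 2: start y=0.000, vy=15.348 → t=3.132, apex=12.018, x_land=45.158, impact vy=-15.348
  bounce: vy ← 0.71·15.348 = 10.897
Arc 3: start y=0.000, vy=10.897 → t=2.224, apex=6.059, x_land=59.280, impact vy=-10.897
  bounce: vy ← 0.71·10.897 = 7.737
Arc 4: start y=0.000, vy=7.737 → t=1.579, apex=3.054, x_land=69.306, impact vy=-7.737
  bounce: vy ← 0.71·7.737 = 5.493
Arc 5: start y=0.000, vy=5.493 → t=1.121, apex=1.540, x_land=76.425, impact vy=-5.493
  bounce: vy ← 0.71·5.493 = 3.900
Arc 6: start y=0.000, vy=3.900 → t=0.796, apex=0.776, x_land=81.480, impact vy=-3.900
  bounce: vy ← 0.71·3.900 = 2.769

1 3.979 23.841 25.268
2 3.132 12.018 45.158
3 2.224 6.059 59.280
4 1.579 3.054 69.306
5 1.121 1.540 76.425
6 0.796 0.776 81.480
final: 81.480 2.769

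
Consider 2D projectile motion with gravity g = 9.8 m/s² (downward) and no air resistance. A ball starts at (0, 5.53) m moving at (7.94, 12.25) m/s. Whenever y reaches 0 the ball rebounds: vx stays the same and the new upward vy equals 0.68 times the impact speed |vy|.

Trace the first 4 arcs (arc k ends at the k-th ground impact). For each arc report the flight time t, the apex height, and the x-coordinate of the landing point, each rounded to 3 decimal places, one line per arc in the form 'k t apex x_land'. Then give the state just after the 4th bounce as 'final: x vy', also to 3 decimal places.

Arc 1: start y=5.530, vy=12.250 → t=2.890, apex=13.186, x_land=22.950, impact vy=-16.076
  bounce: vy ← 0.68·16.076 = 10.932
Arc 2: start y=0.000, vy=10.932 → t=2.231, apex=6.097, x_land=40.664, impact vy=-10.932
  bounce: vy ← 0.68·10.932 = 7.434
Arc 3: start y=0.000, vy=7.434 → t=1.517, apex=2.819, x_land=52.710, impact vy=-7.434
  bounce: vy ← 0.68·7.434 = 5.055
Arc 4: start y=0.000, vy=5.055 → t=1.032, apex=1.304, x_land=60.901, impact vy=-5.055
  bounce: vy ← 0.68·5.055 = 3.437

1 2.890 13.186 22.950
2 2.231 6.097 40.664
3 1.517 2.819 52.710
4 1.032 1.304 60.901
final: 60.901 3.437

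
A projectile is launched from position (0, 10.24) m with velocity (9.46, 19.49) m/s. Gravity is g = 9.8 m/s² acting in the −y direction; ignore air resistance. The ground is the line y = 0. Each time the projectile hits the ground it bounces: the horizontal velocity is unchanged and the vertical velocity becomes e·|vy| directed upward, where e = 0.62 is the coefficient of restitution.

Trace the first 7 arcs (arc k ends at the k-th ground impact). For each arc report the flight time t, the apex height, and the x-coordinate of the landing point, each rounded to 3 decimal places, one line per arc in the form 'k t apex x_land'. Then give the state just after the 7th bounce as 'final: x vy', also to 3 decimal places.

1 4.447 29.621 42.073
2 3.049 11.386 70.914
3 1.890 4.377 88.795
4 1.172 1.682 99.882
5 0.727 0.647 106.756
6 0.450 0.249 111.017
7 0.279 0.096 113.659
final: 113.659 0.849

Arc 1: start y=10.240, vy=19.490 → t=4.447, apex=29.621, x_land=42.073, impact vy=-24.095
  bounce: vy ← 0.62·24.095 = 14.939
Arc 2: start y=0.000, vy=14.939 → t=3.049, apex=11.386, x_land=70.914, impact vy=-14.939
  bounce: vy ← 0.62·14.939 = 9.262
Arc 3: start y=0.000, vy=9.262 → t=1.890, apex=4.377, x_land=88.795, impact vy=-9.262
  bounce: vy ← 0.62·9.262 = 5.742
Arc 4: start y=0.000, vy=5.742 → t=1.172, apex=1.682, x_land=99.882, impact vy=-5.742
  bounce: vy ← 0.62·5.742 = 3.560
Arc 5: start y=0.000, vy=3.560 → t=0.727, apex=0.647, x_land=106.756, impact vy=-3.560
  bounce: vy ← 0.62·3.560 = 2.207
Arc 6: start y=0.000, vy=2.207 → t=0.450, apex=0.249, x_land=111.017, impact vy=-2.207
  bounce: vy ← 0.62·2.207 = 1.369
Arc 7: start y=0.000, vy=1.369 → t=0.279, apex=0.096, x_land=113.659, impact vy=-1.369
  bounce: vy ← 0.62·1.369 = 0.849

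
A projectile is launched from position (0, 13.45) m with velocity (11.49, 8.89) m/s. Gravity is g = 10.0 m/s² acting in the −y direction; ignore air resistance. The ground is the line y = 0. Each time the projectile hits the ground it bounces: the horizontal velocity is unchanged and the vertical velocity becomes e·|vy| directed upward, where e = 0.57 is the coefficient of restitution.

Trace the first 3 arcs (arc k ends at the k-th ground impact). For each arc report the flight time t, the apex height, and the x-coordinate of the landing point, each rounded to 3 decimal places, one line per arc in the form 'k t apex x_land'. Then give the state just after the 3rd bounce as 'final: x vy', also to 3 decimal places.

1 2.755 17.402 31.650
2 2.127 5.654 56.086
3 1.212 1.837 70.015
final: 70.015 3.455

Arc 1: start y=13.450, vy=8.890 → t=2.755, apex=17.402, x_land=31.650, impact vy=-18.656
  bounce: vy ← 0.57·18.656 = 10.634
Arc 2: start y=0.000, vy=10.634 → t=2.127, apex=5.654, x_land=56.086, impact vy=-10.634
  bounce: vy ← 0.57·10.634 = 6.061
Arc 3: start y=0.000, vy=6.061 → t=1.212, apex=1.837, x_land=70.015, impact vy=-6.061
  bounce: vy ← 0.57·6.061 = 3.455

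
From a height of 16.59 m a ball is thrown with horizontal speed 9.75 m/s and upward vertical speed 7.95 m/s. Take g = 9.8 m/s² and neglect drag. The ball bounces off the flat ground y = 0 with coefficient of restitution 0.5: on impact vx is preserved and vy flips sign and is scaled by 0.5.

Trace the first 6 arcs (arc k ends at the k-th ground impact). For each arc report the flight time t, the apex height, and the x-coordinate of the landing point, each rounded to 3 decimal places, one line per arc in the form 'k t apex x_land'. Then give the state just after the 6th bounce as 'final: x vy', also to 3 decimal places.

Arc 1: start y=16.590, vy=7.950 → t=2.822, apex=19.815, x_land=27.516, impact vy=-19.707
  bounce: vy ← 0.5·19.707 = 9.854
Arc 2: start y=0.000, vy=9.854 → t=2.011, apex=4.954, x_land=47.122, impact vy=-9.854
  bounce: vy ← 0.5·9.854 = 4.927
Arc 3: start y=0.000, vy=4.927 → t=1.005, apex=1.238, x_land=56.926, impact vy=-4.927
  bounce: vy ← 0.5·4.927 = 2.463
Arc 4: start y=0.000, vy=2.463 → t=0.503, apex=0.310, x_land=61.827, impact vy=-2.463
  bounce: vy ← 0.5·2.463 = 1.232
Arc 5: start y=0.000, vy=1.232 → t=0.251, apex=0.077, x_land=64.278, impact vy=-1.232
  bounce: vy ← 0.5·1.232 = 0.616
Arc 6: start y=0.000, vy=0.616 → t=0.126, apex=0.019, x_land=65.503, impact vy=-0.616
  bounce: vy ← 0.5·0.616 = 0.308

1 2.822 19.815 27.516
2 2.011 4.954 47.122
3 1.005 1.238 56.926
4 0.503 0.310 61.827
5 0.251 0.077 64.278
6 0.126 0.019 65.503
final: 65.503 0.308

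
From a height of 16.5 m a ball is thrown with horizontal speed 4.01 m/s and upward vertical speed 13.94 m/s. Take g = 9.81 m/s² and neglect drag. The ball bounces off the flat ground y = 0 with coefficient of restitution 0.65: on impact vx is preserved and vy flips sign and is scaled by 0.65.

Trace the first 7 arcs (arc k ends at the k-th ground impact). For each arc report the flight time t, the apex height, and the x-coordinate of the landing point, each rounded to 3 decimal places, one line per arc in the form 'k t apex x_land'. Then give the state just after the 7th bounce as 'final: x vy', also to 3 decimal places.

Arc 1: start y=16.500, vy=13.940 → t=3.741, apex=26.404, x_land=15.002, impact vy=-22.761
  bounce: vy ← 0.65·22.761 = 14.795
Arc 2: start y=0.000, vy=14.795 → t=3.016, apex=11.156, x_land=27.097, impact vy=-14.795
  bounce: vy ← 0.65·14.795 = 9.616
Arc 3: start y=0.000, vy=9.616 → t=1.961, apex=4.713, x_land=34.959, impact vy=-9.616
  bounce: vy ← 0.65·9.616 = 6.251
Arc 4: start y=0.000, vy=6.251 → t=1.274, apex=1.991, x_land=40.069, impact vy=-6.251
  bounce: vy ← 0.65·6.251 = 4.063
Arc 5: start y=0.000, vy=4.063 → t=0.828, apex=0.841, x_land=43.391, impact vy=-4.063
  bounce: vy ← 0.65·4.063 = 2.641
Arc 6: start y=0.000, vy=2.641 → t=0.538, apex=0.355, x_land=45.550, impact vy=-2.641
  bounce: vy ← 0.65·2.641 = 1.717
Arc 7: start y=0.000, vy=1.717 → t=0.350, apex=0.150, x_land=46.953, impact vy=-1.717
  bounce: vy ← 0.65·1.717 = 1.116

1 3.741 26.404 15.002
2 3.016 11.156 27.097
3 1.961 4.713 34.959
4 1.274 1.991 40.069
5 0.828 0.841 43.391
6 0.538 0.355 45.550
7 0.350 0.150 46.953
final: 46.953 1.116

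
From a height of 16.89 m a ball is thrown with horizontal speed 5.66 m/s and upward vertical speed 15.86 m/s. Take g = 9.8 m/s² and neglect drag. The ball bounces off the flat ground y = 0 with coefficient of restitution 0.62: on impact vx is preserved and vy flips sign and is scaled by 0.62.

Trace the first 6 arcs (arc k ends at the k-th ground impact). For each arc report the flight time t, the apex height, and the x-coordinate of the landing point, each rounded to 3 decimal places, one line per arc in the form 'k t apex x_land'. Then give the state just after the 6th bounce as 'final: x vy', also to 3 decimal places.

1 4.081 29.724 23.100
2 3.054 11.426 40.386
3 1.894 4.392 51.103
4 1.174 1.688 57.748
5 0.728 0.649 61.868
6 0.451 0.249 64.422
final: 64.422 1.371

Arc 1: start y=16.890, vy=15.860 → t=4.081, apex=29.724, x_land=23.100, impact vy=-24.137
  bounce: vy ← 0.62·24.137 = 14.965
Arc 2: start y=0.000, vy=14.965 → t=3.054, apex=11.426, x_land=40.386, impact vy=-14.965
  bounce: vy ← 0.62·14.965 = 9.278
Arc 3: start y=0.000, vy=9.278 → t=1.894, apex=4.392, x_land=51.103, impact vy=-9.278
  bounce: vy ← 0.62·9.278 = 5.752
Arc 4: start y=0.000, vy=5.752 → t=1.174, apex=1.688, x_land=57.748, impact vy=-5.752
  bounce: vy ← 0.62·5.752 = 3.567
Arc 5: start y=0.000, vy=3.567 → t=0.728, apex=0.649, x_land=61.868, impact vy=-3.567
  bounce: vy ← 0.62·3.567 = 2.211
Arc 6: start y=0.000, vy=2.211 → t=0.451, apex=0.249, x_land=64.422, impact vy=-2.211
  bounce: vy ← 0.62·2.211 = 1.371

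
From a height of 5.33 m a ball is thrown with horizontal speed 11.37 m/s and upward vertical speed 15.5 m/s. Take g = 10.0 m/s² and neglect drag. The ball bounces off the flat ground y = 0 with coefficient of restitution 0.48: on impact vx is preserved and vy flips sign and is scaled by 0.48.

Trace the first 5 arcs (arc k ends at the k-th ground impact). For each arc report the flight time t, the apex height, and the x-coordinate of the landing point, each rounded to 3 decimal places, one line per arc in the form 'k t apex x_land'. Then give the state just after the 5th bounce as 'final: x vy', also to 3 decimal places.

Arc 1: start y=5.330, vy=15.500 → t=3.412, apex=17.343, x_land=38.799, impact vy=-18.624
  bounce: vy ← 0.48·18.624 = 8.939
Arc 2: start y=0.000, vy=8.939 → t=1.788, apex=3.996, x_land=59.127, impact vy=-8.939
  bounce: vy ← 0.48·8.939 = 4.291
Arc 3: start y=0.000, vy=4.291 → t=0.858, apex=0.921, x_land=68.885, impact vy=-4.291
  bounce: vy ← 0.48·4.291 = 2.060
Arc 4: start y=0.000, vy=2.060 → t=0.412, apex=0.212, x_land=73.569, impact vy=-2.060
  bounce: vy ← 0.48·2.060 = 0.989
Arc 5: start y=0.000, vy=0.989 → t=0.198, apex=0.049, x_land=75.817, impact vy=-0.989
  bounce: vy ← 0.48·0.989 = 0.475

1 3.412 17.343 38.799
2 1.788 3.996 59.127
3 0.858 0.921 68.885
4 0.412 0.212 73.569
5 0.198 0.049 75.817
final: 75.817 0.475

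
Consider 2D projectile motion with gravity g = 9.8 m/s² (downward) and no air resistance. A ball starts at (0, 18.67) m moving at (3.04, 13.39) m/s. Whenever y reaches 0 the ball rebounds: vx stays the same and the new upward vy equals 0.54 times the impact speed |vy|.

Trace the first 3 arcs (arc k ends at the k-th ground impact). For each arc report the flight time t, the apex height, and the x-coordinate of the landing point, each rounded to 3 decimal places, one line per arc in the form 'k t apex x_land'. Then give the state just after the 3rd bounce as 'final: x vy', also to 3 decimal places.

1 3.749 27.818 11.397
2 2.573 8.112 19.220
3 1.390 2.365 23.444
final: 23.444 3.677

Arc 1: start y=18.670, vy=13.390 → t=3.749, apex=27.818, x_land=11.397, impact vy=-23.350
  bounce: vy ← 0.54·23.350 = 12.609
Arc 2: start y=0.000, vy=12.609 → t=2.573, apex=8.112, x_land=19.220, impact vy=-12.609
  bounce: vy ← 0.54·12.609 = 6.809
Arc 3: start y=0.000, vy=6.809 → t=1.390, apex=2.365, x_land=23.444, impact vy=-6.809
  bounce: vy ← 0.54·6.809 = 3.677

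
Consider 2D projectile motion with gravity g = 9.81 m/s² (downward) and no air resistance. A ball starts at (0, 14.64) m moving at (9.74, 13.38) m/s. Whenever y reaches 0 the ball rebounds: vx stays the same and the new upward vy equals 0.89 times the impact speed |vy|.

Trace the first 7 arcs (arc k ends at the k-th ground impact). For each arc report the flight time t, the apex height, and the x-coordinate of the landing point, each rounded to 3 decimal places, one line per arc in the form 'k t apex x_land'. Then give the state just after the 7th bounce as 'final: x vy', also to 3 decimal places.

1 3.565 23.765 34.724
2 3.918 18.824 72.885
3 3.487 14.910 106.849
4 3.103 11.811 137.076
5 2.762 9.355 163.979
6 2.458 7.410 187.922
7 2.188 5.870 209.232
final: 209.232 9.551

Arc 1: start y=14.640, vy=13.380 → t=3.565, apex=23.765, x_land=34.724, impact vy=-21.593
  bounce: vy ← 0.89·21.593 = 19.218
Arc 2: start y=0.000, vy=19.218 → t=3.918, apex=18.824, x_land=72.885, impact vy=-19.218
  bounce: vy ← 0.89·19.218 = 17.104
Arc 3: start y=0.000, vy=17.104 → t=3.487, apex=14.910, x_land=106.849, impact vy=-17.104
  bounce: vy ← 0.89·17.104 = 15.222
Arc 4: start y=0.000, vy=15.222 → t=3.103, apex=11.811, x_land=137.076, impact vy=-15.222
  bounce: vy ← 0.89·15.222 = 13.548
Arc 5: start y=0.000, vy=13.548 → t=2.762, apex=9.355, x_land=163.979, impact vy=-13.548
  bounce: vy ← 0.89·13.548 = 12.058
Arc 6: start y=0.000, vy=12.058 → t=2.458, apex=7.410, x_land=187.922, impact vy=-12.058
  bounce: vy ← 0.89·12.058 = 10.731
Arc 7: start y=0.000, vy=10.731 → t=2.188, apex=5.870, x_land=209.232, impact vy=-10.731
  bounce: vy ← 0.89·10.731 = 9.551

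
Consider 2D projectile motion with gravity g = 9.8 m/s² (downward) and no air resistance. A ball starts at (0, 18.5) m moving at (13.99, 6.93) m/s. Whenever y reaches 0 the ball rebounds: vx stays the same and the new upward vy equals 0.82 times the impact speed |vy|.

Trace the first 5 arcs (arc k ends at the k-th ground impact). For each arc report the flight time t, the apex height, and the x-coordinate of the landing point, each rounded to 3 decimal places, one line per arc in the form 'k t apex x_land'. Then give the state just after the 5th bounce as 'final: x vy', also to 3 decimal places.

Arc 1: start y=18.500, vy=6.930 → t=2.775, apex=20.950, x_land=38.821, impact vy=-20.264
  bounce: vy ← 0.82·20.264 = 16.616
Arc 2: start y=0.000, vy=16.616 → t=3.391, apex=14.087, x_land=86.262, impact vy=-16.616
  bounce: vy ← 0.82·16.616 = 13.625
Arc 3: start y=0.000, vy=13.625 → t=2.781, apex=9.472, x_land=125.164, impact vy=-13.625
  bounce: vy ← 0.82·13.625 = 11.173
Arc 4: start y=0.000, vy=11.173 → t=2.280, apex=6.369, x_land=157.064, impact vy=-11.173
  bounce: vy ← 0.82·11.173 = 9.162
Arc 5: start y=0.000, vy=9.162 → t=1.870, apex=4.283, x_land=183.221, impact vy=-9.162
  bounce: vy ← 0.82·9.162 = 7.513

1 2.775 20.950 38.821
2 3.391 14.087 86.262
3 2.781 9.472 125.164
4 2.280 6.369 157.064
5 1.870 4.283 183.221
final: 183.221 7.513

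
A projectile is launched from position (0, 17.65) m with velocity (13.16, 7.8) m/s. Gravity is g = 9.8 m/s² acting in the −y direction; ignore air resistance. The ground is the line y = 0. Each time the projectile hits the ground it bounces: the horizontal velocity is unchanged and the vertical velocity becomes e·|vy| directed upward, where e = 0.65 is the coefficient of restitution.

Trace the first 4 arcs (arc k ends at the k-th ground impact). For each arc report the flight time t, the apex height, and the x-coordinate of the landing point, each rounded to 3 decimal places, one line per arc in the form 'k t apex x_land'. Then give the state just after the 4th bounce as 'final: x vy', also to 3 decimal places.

1 2.854 20.754 37.558
2 2.675 8.769 72.767
3 1.739 3.705 95.653
4 1.130 1.565 110.529
final: 110.529 3.600

Arc 1: start y=17.650, vy=7.800 → t=2.854, apex=20.754, x_land=37.558, impact vy=-20.169
  bounce: vy ← 0.65·20.169 = 13.110
Arc 2: start y=0.000, vy=13.110 → t=2.675, apex=8.769, x_land=72.767, impact vy=-13.110
  bounce: vy ← 0.65·13.110 = 8.521
Arc 3: start y=0.000, vy=8.521 → t=1.739, apex=3.705, x_land=95.653, impact vy=-8.521
  bounce: vy ← 0.65·8.521 = 5.539
Arc 4: start y=0.000, vy=5.539 → t=1.130, apex=1.565, x_land=110.529, impact vy=-5.539
  bounce: vy ← 0.65·5.539 = 3.600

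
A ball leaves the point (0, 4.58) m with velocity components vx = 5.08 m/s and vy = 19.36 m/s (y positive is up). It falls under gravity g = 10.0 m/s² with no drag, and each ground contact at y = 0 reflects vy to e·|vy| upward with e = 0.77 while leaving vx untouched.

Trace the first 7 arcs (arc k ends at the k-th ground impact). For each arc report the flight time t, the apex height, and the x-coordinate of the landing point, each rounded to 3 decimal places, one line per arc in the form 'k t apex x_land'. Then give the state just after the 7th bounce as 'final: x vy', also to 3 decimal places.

Arc 1: start y=4.580, vy=19.360 → t=4.096, apex=23.320, x_land=20.806, impact vy=-21.597
  bounce: vy ← 0.77·21.597 = 16.629
Arc 2: start y=0.000, vy=16.629 → t=3.326, apex=13.827, x_land=37.701, impact vy=-16.629
  bounce: vy ← 0.77·16.629 = 12.805
Arc 3: start y=0.000, vy=12.805 → t=2.561, apex=8.198, x_land=50.711, impact vy=-12.805
  bounce: vy ← 0.77·12.805 = 9.860
Arc 4: start y=0.000, vy=9.860 → t=1.972, apex=4.861, x_land=60.728, impact vy=-9.860
  bounce: vy ← 0.77·9.860 = 7.592
Arc 5: start y=0.000, vy=7.592 → t=1.518, apex=2.882, x_land=68.441, impact vy=-7.592
  bounce: vy ← 0.77·7.592 = 5.846
Arc 6: start y=0.000, vy=5.846 → t=1.169, apex=1.709, x_land=74.381, impact vy=-5.846
  bounce: vy ← 0.77·5.846 = 4.501
Arc 7: start y=0.000, vy=4.501 → t=0.900, apex=1.013, x_land=78.954, impact vy=-4.501
  bounce: vy ← 0.77·4.501 = 3.466

1 4.096 23.320 20.806
2 3.326 13.827 37.701
3 2.561 8.198 50.711
4 1.972 4.861 60.728
5 1.518 2.882 68.441
6 1.169 1.709 74.381
7 0.900 1.013 78.954
final: 78.954 3.466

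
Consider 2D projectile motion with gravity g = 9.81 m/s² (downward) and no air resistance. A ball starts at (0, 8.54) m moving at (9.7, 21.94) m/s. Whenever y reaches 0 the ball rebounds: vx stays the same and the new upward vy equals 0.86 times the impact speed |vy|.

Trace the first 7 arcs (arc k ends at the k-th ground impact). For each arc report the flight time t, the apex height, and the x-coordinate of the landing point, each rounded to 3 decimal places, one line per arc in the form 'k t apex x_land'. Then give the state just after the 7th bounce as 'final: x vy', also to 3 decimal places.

1 4.833 33.074 46.882
2 4.466 24.462 90.206
3 3.841 18.092 127.464
4 3.303 13.381 159.507
5 2.841 9.896 187.063
6 2.443 7.319 210.761
7 2.101 5.413 231.142
final: 231.142 8.863

Arc 1: start y=8.540, vy=21.940 → t=4.833, apex=33.074, x_land=46.882, impact vy=-25.474
  bounce: vy ← 0.86·25.474 = 21.908
Arc 2: start y=0.000, vy=21.908 → t=4.466, apex=24.462, x_land=90.206, impact vy=-21.908
  bounce: vy ← 0.86·21.908 = 18.840
Arc 3: start y=0.000, vy=18.840 → t=3.841, apex=18.092, x_land=127.464, impact vy=-18.840
  bounce: vy ← 0.86·18.840 = 16.203
Arc 4: start y=0.000, vy=16.203 → t=3.303, apex=13.381, x_land=159.507, impact vy=-16.203
  bounce: vy ← 0.86·16.203 = 13.934
Arc 5: start y=0.000, vy=13.934 → t=2.841, apex=9.896, x_land=187.063, impact vy=-13.934
  bounce: vy ← 0.86·13.934 = 11.984
Arc 6: start y=0.000, vy=11.984 → t=2.443, apex=7.319, x_land=210.761, impact vy=-11.984
  bounce: vy ← 0.86·11.984 = 10.306
Arc 7: start y=0.000, vy=10.306 → t=2.101, apex=5.413, x_land=231.142, impact vy=-10.306
  bounce: vy ← 0.86·10.306 = 8.863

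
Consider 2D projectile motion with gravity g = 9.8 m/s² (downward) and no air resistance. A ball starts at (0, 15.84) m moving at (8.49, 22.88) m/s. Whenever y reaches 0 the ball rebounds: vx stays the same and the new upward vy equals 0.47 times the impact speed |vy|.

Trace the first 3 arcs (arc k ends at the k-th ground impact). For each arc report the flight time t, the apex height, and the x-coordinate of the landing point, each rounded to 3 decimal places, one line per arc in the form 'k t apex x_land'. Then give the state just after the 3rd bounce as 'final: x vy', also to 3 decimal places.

Arc 1: start y=15.840, vy=22.880 → t=5.281, apex=42.549, x_land=44.840, impact vy=-28.878
  bounce: vy ← 0.47·28.878 = 13.573
Arc 2: start y=0.000, vy=13.573 → t=2.770, apex=9.399, x_land=68.357, impact vy=-13.573
  bounce: vy ← 0.47·13.573 = 6.379
Arc 3: start y=0.000, vy=6.379 → t=1.302, apex=2.076, x_land=79.410, impact vy=-6.379
  bounce: vy ← 0.47·6.379 = 2.998

1 5.281 42.549 44.840
2 2.770 9.399 68.357
3 1.302 2.076 79.410
final: 79.410 2.998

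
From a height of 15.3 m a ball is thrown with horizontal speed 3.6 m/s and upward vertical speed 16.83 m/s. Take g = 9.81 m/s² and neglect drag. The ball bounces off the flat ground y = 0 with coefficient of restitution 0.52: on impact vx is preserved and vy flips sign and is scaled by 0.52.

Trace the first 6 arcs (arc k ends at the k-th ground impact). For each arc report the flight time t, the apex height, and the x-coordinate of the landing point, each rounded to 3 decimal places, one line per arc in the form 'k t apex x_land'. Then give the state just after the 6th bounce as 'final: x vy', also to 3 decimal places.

1 4.178 29.737 15.040
2 2.561 8.041 24.259
3 1.332 2.174 29.052
4 0.692 0.588 31.545
5 0.360 0.159 32.841
6 0.187 0.043 33.515
final: 33.515 0.478

Arc 1: start y=15.300, vy=16.830 → t=4.178, apex=29.737, x_land=15.040, impact vy=-24.154
  bounce: vy ← 0.52·24.154 = 12.560
Arc 2: start y=0.000, vy=12.560 → t=2.561, apex=8.041, x_land=24.259, impact vy=-12.560
  bounce: vy ← 0.52·12.560 = 6.531
Arc 3: start y=0.000, vy=6.531 → t=1.332, apex=2.174, x_land=29.052, impact vy=-6.531
  bounce: vy ← 0.52·6.531 = 3.396
Arc 4: start y=0.000, vy=3.396 → t=0.692, apex=0.588, x_land=31.545, impact vy=-3.396
  bounce: vy ← 0.52·3.396 = 1.766
Arc 5: start y=0.000, vy=1.766 → t=0.360, apex=0.159, x_land=32.841, impact vy=-1.766
  bounce: vy ← 0.52·1.766 = 0.918
Arc 6: start y=0.000, vy=0.918 → t=0.187, apex=0.043, x_land=33.515, impact vy=-0.918
  bounce: vy ← 0.52·0.918 = 0.478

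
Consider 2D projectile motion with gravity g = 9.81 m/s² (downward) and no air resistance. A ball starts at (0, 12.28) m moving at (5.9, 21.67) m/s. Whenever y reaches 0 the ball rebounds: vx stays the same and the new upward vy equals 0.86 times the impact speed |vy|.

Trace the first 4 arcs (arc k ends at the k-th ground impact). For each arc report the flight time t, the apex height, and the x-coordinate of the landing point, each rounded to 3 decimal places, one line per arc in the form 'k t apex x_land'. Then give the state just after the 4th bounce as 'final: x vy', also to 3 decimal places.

1 4.926 36.214 29.064
2 4.674 26.784 56.638
3 4.019 19.809 80.352
4 3.457 14.651 100.746
final: 100.746 14.581

Arc 1: start y=12.280, vy=21.670 → t=4.926, apex=36.214, x_land=29.064, impact vy=-26.656
  bounce: vy ← 0.86·26.656 = 22.924
Arc 2: start y=0.000, vy=22.924 → t=4.674, apex=26.784, x_land=56.638, impact vy=-22.924
  bounce: vy ← 0.86·22.924 = 19.715
Arc 3: start y=0.000, vy=19.715 → t=4.019, apex=19.809, x_land=80.352, impact vy=-19.715
  bounce: vy ← 0.86·19.715 = 16.954
Arc 4: start y=0.000, vy=16.954 → t=3.457, apex=14.651, x_land=100.746, impact vy=-16.954
  bounce: vy ← 0.86·16.954 = 14.581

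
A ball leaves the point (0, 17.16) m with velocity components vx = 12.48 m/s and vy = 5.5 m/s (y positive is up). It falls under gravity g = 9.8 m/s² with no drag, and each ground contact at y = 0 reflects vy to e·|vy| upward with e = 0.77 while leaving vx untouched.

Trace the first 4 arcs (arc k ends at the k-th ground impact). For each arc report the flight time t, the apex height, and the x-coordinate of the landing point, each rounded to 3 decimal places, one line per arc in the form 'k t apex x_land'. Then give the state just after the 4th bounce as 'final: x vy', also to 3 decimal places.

1 2.515 18.703 31.386
2 3.009 11.089 68.935
3 2.317 6.575 97.848
4 1.784 3.898 120.111
final: 120.111 6.731

Arc 1: start y=17.160, vy=5.500 → t=2.515, apex=18.703, x_land=31.386, impact vy=-19.146
  bounce: vy ← 0.77·19.146 = 14.743
Arc 2: start y=0.000, vy=14.743 → t=3.009, apex=11.089, x_land=68.935, impact vy=-14.743
  bounce: vy ← 0.77·14.743 = 11.352
Arc 3: start y=0.000, vy=11.352 → t=2.317, apex=6.575, x_land=97.848, impact vy=-11.352
  bounce: vy ← 0.77·11.352 = 8.741
Arc 4: start y=0.000, vy=8.741 → t=1.784, apex=3.898, x_land=120.111, impact vy=-8.741
  bounce: vy ← 0.77·8.741 = 6.731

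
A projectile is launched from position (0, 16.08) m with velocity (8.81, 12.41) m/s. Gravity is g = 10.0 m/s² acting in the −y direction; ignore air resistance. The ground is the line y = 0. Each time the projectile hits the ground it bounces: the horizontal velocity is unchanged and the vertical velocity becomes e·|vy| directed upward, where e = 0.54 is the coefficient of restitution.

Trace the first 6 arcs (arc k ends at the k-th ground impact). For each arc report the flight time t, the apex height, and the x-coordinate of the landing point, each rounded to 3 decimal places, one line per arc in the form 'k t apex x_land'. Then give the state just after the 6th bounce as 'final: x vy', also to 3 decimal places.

1 3.422 23.780 30.146
2 2.355 6.934 50.897
3 1.272 2.022 62.102
4 0.687 0.590 68.153
5 0.371 0.172 71.420
6 0.200 0.050 73.185
final: 73.185 0.541

Arc 1: start y=16.080, vy=12.410 → t=3.422, apex=23.780, x_land=30.146, impact vy=-21.808
  bounce: vy ← 0.54·21.808 = 11.777
Arc 2: start y=0.000, vy=11.777 → t=2.355, apex=6.934, x_land=50.897, impact vy=-11.777
  bounce: vy ← 0.54·11.777 = 6.359
Arc 3: start y=0.000, vy=6.359 → t=1.272, apex=2.022, x_land=62.102, impact vy=-6.359
  bounce: vy ← 0.54·6.359 = 3.434
Arc 4: start y=0.000, vy=3.434 → t=0.687, apex=0.590, x_land=68.153, impact vy=-3.434
  bounce: vy ← 0.54·3.434 = 1.854
Arc 5: start y=0.000, vy=1.854 → t=0.371, apex=0.172, x_land=71.420, impact vy=-1.854
  bounce: vy ← 0.54·1.854 = 1.001
Arc 6: start y=0.000, vy=1.001 → t=0.200, apex=0.050, x_land=73.185, impact vy=-1.001
  bounce: vy ← 0.54·1.001 = 0.541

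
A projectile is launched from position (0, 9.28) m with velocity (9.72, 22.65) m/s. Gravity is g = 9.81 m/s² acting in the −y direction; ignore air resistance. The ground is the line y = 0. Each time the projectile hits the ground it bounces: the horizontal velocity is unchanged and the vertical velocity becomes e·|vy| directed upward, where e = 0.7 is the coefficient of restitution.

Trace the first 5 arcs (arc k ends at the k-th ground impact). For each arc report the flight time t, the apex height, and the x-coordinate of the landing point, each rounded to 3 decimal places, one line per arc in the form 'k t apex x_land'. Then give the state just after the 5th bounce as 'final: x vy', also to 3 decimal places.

Arc 1: start y=9.280, vy=22.650 → t=4.996, apex=35.428, x_land=48.565, impact vy=-26.365
  bounce: vy ← 0.7·26.365 = 18.455
Arc 2: start y=0.000, vy=18.455 → t=3.763, apex=17.360, x_land=85.137, impact vy=-18.455
  bounce: vy ← 0.7·18.455 = 12.919
Arc 3: start y=0.000, vy=12.919 → t=2.634, apex=8.506, x_land=110.737, impact vy=-12.919
  bounce: vy ← 0.7·12.919 = 9.043
Arc 4: start y=0.000, vy=9.043 → t=1.844, apex=4.168, x_land=128.657, impact vy=-9.043
  bounce: vy ← 0.7·9.043 = 6.330
Arc 5: start y=0.000, vy=6.330 → t=1.291, apex=2.042, x_land=141.202, impact vy=-6.330
  bounce: vy ← 0.7·6.330 = 4.431

1 4.996 35.428 48.565
2 3.763 17.360 85.137
3 2.634 8.506 110.737
4 1.844 4.168 128.657
5 1.291 2.042 141.202
final: 141.202 4.431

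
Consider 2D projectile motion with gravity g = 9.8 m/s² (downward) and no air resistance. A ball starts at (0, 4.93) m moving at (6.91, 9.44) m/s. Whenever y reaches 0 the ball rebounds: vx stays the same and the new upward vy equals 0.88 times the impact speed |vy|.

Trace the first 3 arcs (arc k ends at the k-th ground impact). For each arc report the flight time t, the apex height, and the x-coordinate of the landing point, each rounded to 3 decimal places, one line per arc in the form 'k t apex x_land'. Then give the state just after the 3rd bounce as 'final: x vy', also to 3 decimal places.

1 2.354 9.477 16.266
2 2.448 7.339 33.179
3 2.154 5.683 48.062
final: 48.062 9.288

Arc 1: start y=4.930, vy=9.440 → t=2.354, apex=9.477, x_land=16.266, impact vy=-13.629
  bounce: vy ← 0.88·13.629 = 11.993
Arc 2: start y=0.000, vy=11.993 → t=2.448, apex=7.339, x_land=33.179, impact vy=-11.993
  bounce: vy ← 0.88·11.993 = 10.554
Arc 3: start y=0.000, vy=10.554 → t=2.154, apex=5.683, x_land=48.062, impact vy=-10.554
  bounce: vy ← 0.88·10.554 = 9.288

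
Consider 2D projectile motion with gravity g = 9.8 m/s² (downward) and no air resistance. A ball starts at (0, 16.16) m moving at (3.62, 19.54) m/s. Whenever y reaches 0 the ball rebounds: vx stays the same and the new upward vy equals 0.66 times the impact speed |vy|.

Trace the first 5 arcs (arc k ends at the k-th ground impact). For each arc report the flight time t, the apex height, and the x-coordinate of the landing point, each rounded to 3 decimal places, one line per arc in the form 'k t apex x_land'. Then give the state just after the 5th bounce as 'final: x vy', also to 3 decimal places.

Arc 1: start y=16.160, vy=19.540 → t=4.691, apex=35.640, x_land=16.981, impact vy=-26.430
  bounce: vy ← 0.66·26.430 = 17.444
Arc 2: start y=0.000, vy=17.444 → t=3.560, apex=15.525, x_land=29.868, impact vy=-17.444
  bounce: vy ← 0.66·17.444 = 11.513
Arc 3: start y=0.000, vy=11.513 → t=2.350, apex=6.763, x_land=38.373, impact vy=-11.513
  bounce: vy ← 0.66·11.513 = 7.599
Arc 4: start y=0.000, vy=7.599 → t=1.551, apex=2.946, x_land=43.987, impact vy=-7.599
  bounce: vy ← 0.66·7.599 = 5.015
Arc 5: start y=0.000, vy=5.015 → t=1.023, apex=1.283, x_land=47.692, impact vy=-5.015
  bounce: vy ← 0.66·5.015 = 3.310

1 4.691 35.640 16.981
2 3.560 15.525 29.868
3 2.350 6.763 38.373
4 1.551 2.946 43.987
5 1.023 1.283 47.692
final: 47.692 3.310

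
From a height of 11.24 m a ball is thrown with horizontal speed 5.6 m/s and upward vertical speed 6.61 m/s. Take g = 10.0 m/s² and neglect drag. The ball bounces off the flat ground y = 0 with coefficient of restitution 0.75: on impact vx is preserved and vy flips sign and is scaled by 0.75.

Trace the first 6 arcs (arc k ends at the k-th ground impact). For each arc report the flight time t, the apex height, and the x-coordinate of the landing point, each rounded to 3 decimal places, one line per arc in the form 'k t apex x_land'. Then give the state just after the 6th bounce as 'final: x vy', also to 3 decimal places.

1 2.300 13.425 12.878
2 2.458 7.551 26.642
3 1.843 4.248 36.965
4 1.383 2.389 44.707
5 1.037 1.344 50.514
6 0.778 0.756 54.869
final: 54.869 2.916

Arc 1: start y=11.240, vy=6.610 → t=2.300, apex=13.425, x_land=12.878, impact vy=-16.386
  bounce: vy ← 0.75·16.386 = 12.289
Arc 2: start y=0.000, vy=12.289 → t=2.458, apex=7.551, x_land=26.642, impact vy=-12.289
  bounce: vy ← 0.75·12.289 = 9.217
Arc 3: start y=0.000, vy=9.217 → t=1.843, apex=4.248, x_land=36.965, impact vy=-9.217
  bounce: vy ← 0.75·9.217 = 6.913
Arc 4: start y=0.000, vy=6.913 → t=1.383, apex=2.389, x_land=44.707, impact vy=-6.913
  bounce: vy ← 0.75·6.913 = 5.185
Arc 5: start y=0.000, vy=5.185 → t=1.037, apex=1.344, x_land=50.514, impact vy=-5.185
  bounce: vy ← 0.75·5.185 = 3.888
Arc 6: start y=0.000, vy=3.888 → t=0.778, apex=0.756, x_land=54.869, impact vy=-3.888
  bounce: vy ← 0.75·3.888 = 2.916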